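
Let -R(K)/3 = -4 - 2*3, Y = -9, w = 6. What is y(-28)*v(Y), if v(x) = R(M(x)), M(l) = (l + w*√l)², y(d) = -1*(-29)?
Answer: 870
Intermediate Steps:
y(d) = 29
M(l) = (l + 6*√l)²
R(K) = 30 (R(K) = -3*(-4 - 2*3) = -3*(-4 - 6) = -3*(-10) = 30)
v(x) = 30
y(-28)*v(Y) = 29*30 = 870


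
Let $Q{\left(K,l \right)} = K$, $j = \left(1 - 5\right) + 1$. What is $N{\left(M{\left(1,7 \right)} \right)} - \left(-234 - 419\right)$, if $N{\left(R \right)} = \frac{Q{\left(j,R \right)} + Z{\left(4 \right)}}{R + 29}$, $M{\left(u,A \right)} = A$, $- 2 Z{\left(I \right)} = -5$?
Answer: $\frac{47015}{72} \approx 652.99$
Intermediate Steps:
$Z{\left(I \right)} = \frac{5}{2}$ ($Z{\left(I \right)} = \left(- \frac{1}{2}\right) \left(-5\right) = \frac{5}{2}$)
$j = -3$ ($j = -4 + 1 = -3$)
$N{\left(R \right)} = - \frac{1}{2 \left(29 + R\right)}$ ($N{\left(R \right)} = \frac{-3 + \frac{5}{2}}{R + 29} = - \frac{1}{2 \left(29 + R\right)}$)
$N{\left(M{\left(1,7 \right)} \right)} - \left(-234 - 419\right) = - \frac{1}{58 + 2 \cdot 7} - \left(-234 - 419\right) = - \frac{1}{58 + 14} - \left(-234 - 419\right) = - \frac{1}{72} - -653 = \left(-1\right) \frac{1}{72} + 653 = - \frac{1}{72} + 653 = \frac{47015}{72}$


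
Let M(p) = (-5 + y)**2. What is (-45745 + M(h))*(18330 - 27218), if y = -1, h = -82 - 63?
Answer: 406261592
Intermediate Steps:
h = -145
M(p) = 36 (M(p) = (-5 - 1)**2 = (-6)**2 = 36)
(-45745 + M(h))*(18330 - 27218) = (-45745 + 36)*(18330 - 27218) = -45709*(-8888) = 406261592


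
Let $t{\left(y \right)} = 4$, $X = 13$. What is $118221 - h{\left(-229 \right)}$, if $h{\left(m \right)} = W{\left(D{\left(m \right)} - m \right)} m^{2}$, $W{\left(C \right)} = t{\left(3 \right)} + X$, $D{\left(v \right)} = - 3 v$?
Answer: $-773276$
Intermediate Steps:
$W{\left(C \right)} = 17$ ($W{\left(C \right)} = 4 + 13 = 17$)
$h{\left(m \right)} = 17 m^{2}$
$118221 - h{\left(-229 \right)} = 118221 - 17 \left(-229\right)^{2} = 118221 - 17 \cdot 52441 = 118221 - 891497 = -773276$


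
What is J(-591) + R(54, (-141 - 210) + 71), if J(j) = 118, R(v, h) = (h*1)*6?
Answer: -1562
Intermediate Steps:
R(v, h) = 6*h (R(v, h) = h*6 = 6*h)
J(-591) + R(54, (-141 - 210) + 71) = 118 + 6*((-141 - 210) + 71) = 118 + 6*(-351 + 71) = 118 + 6*(-280) = 118 - 1680 = -1562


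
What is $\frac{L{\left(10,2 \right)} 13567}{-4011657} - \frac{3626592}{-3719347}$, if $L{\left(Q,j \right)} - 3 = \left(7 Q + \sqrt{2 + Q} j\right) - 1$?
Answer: $\frac{3638498589672}{4973581475993} - \frac{54268 \sqrt{3}}{4011657} \approx 0.70813$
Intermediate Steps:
$L{\left(Q,j \right)} = 2 + 7 Q + j \sqrt{2 + Q}$ ($L{\left(Q,j \right)} = 3 - \left(1 - 7 Q - \sqrt{2 + Q} j\right) = 3 - \left(1 - 7 Q - j \sqrt{2 + Q}\right) = 3 + \left(-1 + 7 Q + j \sqrt{2 + Q}\right) = 2 + 7 Q + j \sqrt{2 + Q}$)
$\frac{L{\left(10,2 \right)} 13567}{-4011657} - \frac{3626592}{-3719347} = \frac{\left(2 + 7 \cdot 10 + 2 \sqrt{2 + 10}\right) 13567}{-4011657} - \frac{3626592}{-3719347} = \left(2 + 70 + 2 \sqrt{12}\right) 13567 \left(- \frac{1}{4011657}\right) - - \frac{3626592}{3719347} = \left(2 + 70 + 2 \cdot 2 \sqrt{3}\right) 13567 \left(- \frac{1}{4011657}\right) + \frac{3626592}{3719347} = \left(2 + 70 + 4 \sqrt{3}\right) 13567 \left(- \frac{1}{4011657}\right) + \frac{3626592}{3719347} = \left(72 + 4 \sqrt{3}\right) 13567 \left(- \frac{1}{4011657}\right) + \frac{3626592}{3719347} = \left(976824 + 54268 \sqrt{3}\right) \left(- \frac{1}{4011657}\right) + \frac{3626592}{3719347} = \left(- \frac{325608}{1337219} - \frac{54268 \sqrt{3}}{4011657}\right) + \frac{3626592}{3719347} = \frac{3638498589672}{4973581475993} - \frac{54268 \sqrt{3}}{4011657}$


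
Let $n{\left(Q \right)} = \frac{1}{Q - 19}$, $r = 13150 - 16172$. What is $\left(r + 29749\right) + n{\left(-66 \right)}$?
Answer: $\frac{2271794}{85} \approx 26727.0$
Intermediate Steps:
$r = -3022$
$n{\left(Q \right)} = \frac{1}{-19 + Q}$
$\left(r + 29749\right) + n{\left(-66 \right)} = \left(-3022 + 29749\right) + \frac{1}{-19 - 66} = 26727 + \frac{1}{-85} = 26727 - \frac{1}{85} = \frac{2271794}{85}$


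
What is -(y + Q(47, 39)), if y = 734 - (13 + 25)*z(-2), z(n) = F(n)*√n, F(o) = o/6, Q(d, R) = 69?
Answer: -803 - 38*I*√2/3 ≈ -803.0 - 17.913*I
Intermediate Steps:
F(o) = o/6 (F(o) = o*(⅙) = o/6)
z(n) = n^(3/2)/6 (z(n) = (n/6)*√n = n^(3/2)/6)
y = 734 + 38*I*√2/3 (y = 734 - (13 + 25)*(-2)^(3/2)/6 = 734 - 38*(-2*I*√2)/6 = 734 - 38*(-I*√2/3) = 734 - (-38)*I*√2/3 = 734 + 38*I*√2/3 ≈ 734.0 + 17.913*I)
-(y + Q(47, 39)) = -((734 + 38*I*√2/3) + 69) = -(803 + 38*I*√2/3) = -803 - 38*I*√2/3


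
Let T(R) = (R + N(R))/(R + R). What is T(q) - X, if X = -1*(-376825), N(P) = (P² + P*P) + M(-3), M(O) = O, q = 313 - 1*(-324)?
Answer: -239631439/637 ≈ -3.7619e+5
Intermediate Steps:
q = 637 (q = 313 + 324 = 637)
N(P) = -3 + 2*P² (N(P) = (P² + P*P) - 3 = (P² + P²) - 3 = 2*P² - 3 = -3 + 2*P²)
X = 376825
T(R) = (-3 + R + 2*R²)/(2*R) (T(R) = (R + (-3 + 2*R²))/(R + R) = (-3 + R + 2*R²)/((2*R)) = (-3 + R + 2*R²)*(1/(2*R)) = (-3 + R + 2*R²)/(2*R))
T(q) - X = (½ + 637 - 3/2/637) - 1*376825 = (½ + 637 - 3/2*1/637) - 376825 = (½ + 637 - 3/1274) - 376825 = 406086/637 - 376825 = -239631439/637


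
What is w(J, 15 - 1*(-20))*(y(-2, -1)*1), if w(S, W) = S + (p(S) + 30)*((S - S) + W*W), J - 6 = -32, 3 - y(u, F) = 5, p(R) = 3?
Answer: -80798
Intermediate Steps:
y(u, F) = -2 (y(u, F) = 3 - 1*5 = 3 - 5 = -2)
J = -26 (J = 6 - 32 = -26)
w(S, W) = S + 33*W² (w(S, W) = S + (3 + 30)*((S - S) + W*W) = S + 33*(0 + W²) = S + 33*W²)
w(J, 15 - 1*(-20))*(y(-2, -1)*1) = (-26 + 33*(15 - 1*(-20))²)*(-2*1) = (-26 + 33*(15 + 20)²)*(-2) = (-26 + 33*35²)*(-2) = (-26 + 33*1225)*(-2) = (-26 + 40425)*(-2) = 40399*(-2) = -80798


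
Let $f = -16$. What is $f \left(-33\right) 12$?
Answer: $6336$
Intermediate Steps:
$f \left(-33\right) 12 = \left(-16\right) \left(-33\right) 12 = 528 \cdot 12 = 6336$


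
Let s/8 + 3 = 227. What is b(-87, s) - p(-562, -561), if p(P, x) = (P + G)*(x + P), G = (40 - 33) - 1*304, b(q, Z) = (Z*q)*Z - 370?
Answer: -280344995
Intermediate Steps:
s = 1792 (s = -24 + 8*227 = -24 + 1816 = 1792)
b(q, Z) = -370 + q*Z² (b(q, Z) = q*Z² - 370 = -370 + q*Z²)
G = -297 (G = 7 - 304 = -297)
p(P, x) = (-297 + P)*(P + x) (p(P, x) = (P - 297)*(x + P) = (-297 + P)*(P + x))
b(-87, s) - p(-562, -561) = (-370 - 87*1792²) - ((-562)² - 297*(-562) - 297*(-561) - 562*(-561)) = (-370 - 87*3211264) - (315844 + 166914 + 166617 + 315282) = (-370 - 279379968) - 1*964657 = -279380338 - 964657 = -280344995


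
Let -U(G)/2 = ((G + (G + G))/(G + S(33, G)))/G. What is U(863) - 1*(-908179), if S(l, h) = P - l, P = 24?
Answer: 387792430/427 ≈ 9.0818e+5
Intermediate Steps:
S(l, h) = 24 - l
U(G) = -6/(-9 + G) (U(G) = -2*(G + (G + G))/(G + (24 - 1*33))/G = -2*(G + 2*G)/(G + (24 - 33))/G = -2*(3*G)/(G - 9)/G = -2*(3*G)/(-9 + G)/G = -2*3*G/(-9 + G)/G = -6/(-9 + G))
U(863) - 1*(-908179) = -6/(-9 + 863) - 1*(-908179) = -6/854 + 908179 = -6*1/854 + 908179 = -3/427 + 908179 = 387792430/427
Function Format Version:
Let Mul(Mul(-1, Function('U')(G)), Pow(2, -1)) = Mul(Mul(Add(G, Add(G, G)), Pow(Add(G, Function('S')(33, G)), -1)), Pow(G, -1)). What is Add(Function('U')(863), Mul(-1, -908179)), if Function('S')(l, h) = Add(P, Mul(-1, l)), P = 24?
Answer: Rational(387792430, 427) ≈ 9.0818e+5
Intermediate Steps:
Function('S')(l, h) = Add(24, Mul(-1, l))
Function('U')(G) = Mul(-6, Pow(Add(-9, G), -1)) (Function('U')(G) = Mul(-2, Mul(Mul(Add(G, Add(G, G)), Pow(Add(G, Add(24, Mul(-1, 33))), -1)), Pow(G, -1))) = Mul(-2, Mul(Mul(Add(G, Mul(2, G)), Pow(Add(G, Add(24, -33)), -1)), Pow(G, -1))) = Mul(-2, Mul(Mul(Mul(3, G), Pow(Add(G, -9), -1)), Pow(G, -1))) = Mul(-2, Mul(Mul(Mul(3, G), Pow(Add(-9, G), -1)), Pow(G, -1))) = Mul(-2, Mul(Mul(3, G, Pow(Add(-9, G), -1)), Pow(G, -1))) = Mul(-2, Mul(3, Pow(Add(-9, G), -1))) = Mul(-6, Pow(Add(-9, G), -1)))
Add(Function('U')(863), Mul(-1, -908179)) = Add(Mul(-6, Pow(Add(-9, 863), -1)), Mul(-1, -908179)) = Add(Mul(-6, Pow(854, -1)), 908179) = Add(Mul(-6, Rational(1, 854)), 908179) = Add(Rational(-3, 427), 908179) = Rational(387792430, 427)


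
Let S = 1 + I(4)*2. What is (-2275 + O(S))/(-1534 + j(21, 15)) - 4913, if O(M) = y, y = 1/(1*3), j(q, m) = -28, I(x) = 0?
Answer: -11507747/2343 ≈ -4911.5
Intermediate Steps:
S = 1 (S = 1 + 0*2 = 1 + 0 = 1)
y = ⅓ (y = 1/3 = ⅓ ≈ 0.33333)
O(M) = ⅓
(-2275 + O(S))/(-1534 + j(21, 15)) - 4913 = (-2275 + ⅓)/(-1534 - 28) - 4913 = -6824/3/(-1562) - 4913 = -6824/3*(-1/1562) - 4913 = 3412/2343 - 4913 = -11507747/2343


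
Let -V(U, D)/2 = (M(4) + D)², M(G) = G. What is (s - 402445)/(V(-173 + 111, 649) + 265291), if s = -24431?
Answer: 426876/587527 ≈ 0.72656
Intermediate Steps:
V(U, D) = -2*(4 + D)²
(s - 402445)/(V(-173 + 111, 649) + 265291) = (-24431 - 402445)/(-2*(4 + 649)² + 265291) = -426876/(-2*653² + 265291) = -426876/(-2*426409 + 265291) = -426876/(-852818 + 265291) = -426876/(-587527) = -426876*(-1/587527) = 426876/587527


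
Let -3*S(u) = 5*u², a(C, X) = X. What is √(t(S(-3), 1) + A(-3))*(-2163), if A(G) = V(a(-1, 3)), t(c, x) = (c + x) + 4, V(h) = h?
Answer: -2163*I*√7 ≈ -5722.8*I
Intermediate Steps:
S(u) = -5*u²/3
t(c, x) = 4 + c + x
A(G) = 3
√(t(S(-3), 1) + A(-3))*(-2163) = √((4 - 5/3*(-3)² + 1) + 3)*(-2163) = √((4 - 5/3*9 + 1) + 3)*(-2163) = √((4 - 15 + 1) + 3)*(-2163) = √(-10 + 3)*(-2163) = √(-7)*(-2163) = (I*√7)*(-2163) = -2163*I*√7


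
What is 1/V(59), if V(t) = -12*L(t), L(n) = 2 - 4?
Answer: 1/24 ≈ 0.041667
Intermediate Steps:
L(n) = -2
V(t) = 24 (V(t) = -12*(-2) = 24)
1/V(59) = 1/24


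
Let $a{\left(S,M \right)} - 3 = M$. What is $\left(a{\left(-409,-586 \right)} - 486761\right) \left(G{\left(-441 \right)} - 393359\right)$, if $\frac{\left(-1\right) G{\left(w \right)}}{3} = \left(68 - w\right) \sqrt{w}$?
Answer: $191701148496 + 15627660048 i \approx 1.917 \cdot 10^{11} + 1.5628 \cdot 10^{10} i$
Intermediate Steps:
$a{\left(S,M \right)} = 3 + M$
$G{\left(w \right)} = - 3 \sqrt{w} \left(68 - w\right)$ ($G{\left(w \right)} = - 3 \left(68 - w\right) \sqrt{w} = - 3 \sqrt{w} \left(68 - w\right)$)
$\left(a{\left(-409,-586 \right)} - 486761\right) \left(G{\left(-441 \right)} - 393359\right) = \left(\left(3 - 586\right) - 486761\right) \left(3 \sqrt{-441} \left(-68 - 441\right) - 393359\right) = \left(-583 - 486761\right) \left(3 \cdot 21 i \left(-509\right) - 393359\right) = - 487344 \left(- 32067 i - 393359\right) = - 487344 \left(-393359 - 32067 i\right) = 191701148496 + 15627660048 i$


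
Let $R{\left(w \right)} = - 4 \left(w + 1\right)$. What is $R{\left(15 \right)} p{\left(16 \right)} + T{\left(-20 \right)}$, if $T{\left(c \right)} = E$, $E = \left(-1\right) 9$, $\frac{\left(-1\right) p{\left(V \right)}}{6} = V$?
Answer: $6135$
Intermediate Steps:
$p{\left(V \right)} = - 6 V$
$E = -9$
$R{\left(w \right)} = -4 - 4 w$ ($R{\left(w \right)} = - 4 \left(1 + w\right) = -4 - 4 w$)
$T{\left(c \right)} = -9$
$R{\left(15 \right)} p{\left(16 \right)} + T{\left(-20 \right)} = \left(-4 - 60\right) \left(\left(-6\right) 16\right) - 9 = \left(-4 - 60\right) \left(-96\right) - 9 = \left(-64\right) \left(-96\right) - 9 = 6144 - 9 = 6135$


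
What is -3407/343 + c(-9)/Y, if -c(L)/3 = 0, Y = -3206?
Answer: -3407/343 ≈ -9.9329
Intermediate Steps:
c(L) = 0 (c(L) = -3*0 = 0)
-3407/343 + c(-9)/Y = -3407/343 + 0/(-3206) = -3407*1/343 + 0*(-1/3206) = -3407/343 + 0 = -3407/343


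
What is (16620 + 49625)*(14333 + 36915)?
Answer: 3394923760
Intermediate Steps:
(16620 + 49625)*(14333 + 36915) = 66245*51248 = 3394923760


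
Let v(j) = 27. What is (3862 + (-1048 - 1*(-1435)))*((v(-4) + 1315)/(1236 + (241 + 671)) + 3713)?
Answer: 16946851817/1074 ≈ 1.5779e+7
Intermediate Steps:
(3862 + (-1048 - 1*(-1435)))*((v(-4) + 1315)/(1236 + (241 + 671)) + 3713) = (3862 + (-1048 - 1*(-1435)))*((27 + 1315)/(1236 + (241 + 671)) + 3713) = (3862 + (-1048 + 1435))*(1342/(1236 + 912) + 3713) = (3862 + 387)*(1342/2148 + 3713) = 4249*(1342*(1/2148) + 3713) = 4249*(671/1074 + 3713) = 4249*(3988433/1074) = 16946851817/1074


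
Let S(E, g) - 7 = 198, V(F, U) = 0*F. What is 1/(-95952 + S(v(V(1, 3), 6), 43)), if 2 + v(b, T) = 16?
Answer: -1/95747 ≈ -1.0444e-5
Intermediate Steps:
V(F, U) = 0
v(b, T) = 14 (v(b, T) = -2 + 16 = 14)
S(E, g) = 205 (S(E, g) = 7 + 198 = 205)
1/(-95952 + S(v(V(1, 3), 6), 43)) = 1/(-95952 + 205) = 1/(-95747) = -1/95747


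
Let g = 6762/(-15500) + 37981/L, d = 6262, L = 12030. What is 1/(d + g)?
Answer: 4661625/29203779716 ≈ 0.00015962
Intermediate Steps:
g = 12683966/4661625 (g = 6762/(-15500) + 37981/12030 = 6762*(-1/15500) + 37981*(1/12030) = -3381/7750 + 37981/12030 = 12683966/4661625 ≈ 2.7209)
1/(d + g) = 1/(6262 + 12683966/4661625) = 1/(29203779716/4661625) = 4661625/29203779716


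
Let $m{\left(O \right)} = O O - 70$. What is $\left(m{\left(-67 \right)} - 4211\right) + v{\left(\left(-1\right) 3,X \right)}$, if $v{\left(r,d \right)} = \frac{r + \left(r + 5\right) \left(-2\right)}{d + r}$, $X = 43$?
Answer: $\frac{8313}{40} \approx 207.82$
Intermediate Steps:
$v{\left(r,d \right)} = \frac{-10 - r}{d + r}$ ($v{\left(r,d \right)} = \frac{r + \left(5 + r\right) \left(-2\right)}{d + r} = \frac{r - \left(10 + 2 r\right)}{d + r} = \frac{-10 - r}{d + r}$)
$m{\left(O \right)} = -70 + O^{2}$ ($m{\left(O \right)} = O^{2} - 70 = -70 + O^{2}$)
$\left(m{\left(-67 \right)} - 4211\right) + v{\left(\left(-1\right) 3,X \right)} = \left(\left(-70 + \left(-67\right)^{2}\right) - 4211\right) + \frac{-10 - \left(-1\right) 3}{43 - 3} = \left(\left(-70 + 4489\right) - 4211\right) + \frac{-10 - -3}{43 - 3} = \left(4419 - 4211\right) + \frac{-10 + 3}{40} = 208 + \frac{1}{40} \left(-7\right) = 208 - \frac{7}{40} = \frac{8313}{40}$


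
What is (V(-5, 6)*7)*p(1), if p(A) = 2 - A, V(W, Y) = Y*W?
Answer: -210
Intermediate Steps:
V(W, Y) = W*Y
(V(-5, 6)*7)*p(1) = (-5*6*7)*(2 - 1*1) = (-30*7)*(2 - 1) = -210*1 = -210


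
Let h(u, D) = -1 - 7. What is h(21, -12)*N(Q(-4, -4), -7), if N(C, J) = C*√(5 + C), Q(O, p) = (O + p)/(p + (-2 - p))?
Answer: -96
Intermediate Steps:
h(u, D) = -8
Q(O, p) = -O/2 - p/2 (Q(O, p) = (O + p)/(-2) = (O + p)*(-½) = -O/2 - p/2)
h(21, -12)*N(Q(-4, -4), -7) = -8*(-½*(-4) - ½*(-4))*√(5 + (-½*(-4) - ½*(-4))) = -8*(2 + 2)*√(5 + (2 + 2)) = -32*√(5 + 4) = -32*√9 = -32*3 = -8*12 = -96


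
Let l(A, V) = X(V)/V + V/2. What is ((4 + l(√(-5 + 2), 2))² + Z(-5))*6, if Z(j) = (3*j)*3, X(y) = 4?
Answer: 24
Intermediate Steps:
l(A, V) = V/2 + 4/V (l(A, V) = 4/V + V/2 = V/2 + 4/V)
Z(j) = 9*j
((4 + l(√(-5 + 2), 2))² + Z(-5))*6 = ((4 + ((½)*2 + 4/2))² + 9*(-5))*6 = ((4 + (1 + 4*(½)))² - 45)*6 = ((4 + (1 + 2))² - 45)*6 = ((4 + 3)² - 45)*6 = (7² - 45)*6 = (49 - 45)*6 = 4*6 = 24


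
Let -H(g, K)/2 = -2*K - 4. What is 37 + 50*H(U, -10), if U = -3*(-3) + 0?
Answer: -1563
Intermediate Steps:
U = 9 (U = 9 + 0 = 9)
H(g, K) = 8 + 4*K (H(g, K) = -2*(-2*K - 4) = -2*(-4 - 2*K) = 8 + 4*K)
37 + 50*H(U, -10) = 37 + 50*(8 + 4*(-10)) = 37 + 50*(8 - 40) = 37 + 50*(-32) = 37 - 1600 = -1563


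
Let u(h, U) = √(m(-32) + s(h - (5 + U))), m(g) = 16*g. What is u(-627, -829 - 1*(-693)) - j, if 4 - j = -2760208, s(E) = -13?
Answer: -2760212 + 5*I*√21 ≈ -2.7602e+6 + 22.913*I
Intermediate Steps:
j = 2760212 (j = 4 - 1*(-2760208) = 4 + 2760208 = 2760212)
u(h, U) = 5*I*√21 (u(h, U) = √(16*(-32) - 13) = √(-512 - 13) = √(-525) = 5*I*√21)
u(-627, -829 - 1*(-693)) - j = 5*I*√21 - 1*2760212 = 5*I*√21 - 2760212 = -2760212 + 5*I*√21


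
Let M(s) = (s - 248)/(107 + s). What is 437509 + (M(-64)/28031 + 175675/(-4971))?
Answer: 2621215452029860/5991710343 ≈ 4.3747e+5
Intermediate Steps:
M(s) = (-248 + s)/(107 + s)
437509 + (M(-64)/28031 + 175675/(-4971)) = 437509 + (((-248 - 64)/(107 - 64))/28031 + 175675/(-4971)) = 437509 + ((-312/43)*(1/28031) + 175675*(-1/4971)) = 437509 + (((1/43)*(-312))*(1/28031) - 175675/4971) = 437509 + (-312/43*1/28031 - 175675/4971) = 437509 + (-312/1205333 - 175675/4971) = 437509 - 211748425727/5991710343 = 2621215452029860/5991710343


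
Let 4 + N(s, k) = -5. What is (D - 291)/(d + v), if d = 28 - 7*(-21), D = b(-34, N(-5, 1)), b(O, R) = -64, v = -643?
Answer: 355/468 ≈ 0.75855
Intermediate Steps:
N(s, k) = -9 (N(s, k) = -4 - 5 = -9)
D = -64
d = 175 (d = 28 + 147 = 175)
(D - 291)/(d + v) = (-64 - 291)/(175 - 643) = -355/(-468) = -355*(-1/468) = 355/468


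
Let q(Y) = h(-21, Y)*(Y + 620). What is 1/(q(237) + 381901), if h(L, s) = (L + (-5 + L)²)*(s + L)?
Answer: 1/121630261 ≈ 8.2216e-9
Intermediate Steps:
h(L, s) = (L + s)*(L + (-5 + L)²) (h(L, s) = (L + (-5 + L)²)*(L + s) = (L + s)*(L + (-5 + L)²))
q(Y) = (-13755 + 655*Y)*(620 + Y) (q(Y) = ((-21)² - 21*Y - 21*(-5 - 21)² + Y*(-5 - 21)²)*(Y + 620) = (441 - 21*Y - 21*(-26)² + Y*(-26)²)*(620 + Y) = (441 - 21*Y - 21*676 + Y*676)*(620 + Y) = (441 - 21*Y - 14196 + 676*Y)*(620 + Y) = (-13755 + 655*Y)*(620 + Y))
1/(q(237) + 381901) = 1/(655*(-21 + 237)*(620 + 237) + 381901) = 1/(655*216*857 + 381901) = 1/(121248360 + 381901) = 1/121630261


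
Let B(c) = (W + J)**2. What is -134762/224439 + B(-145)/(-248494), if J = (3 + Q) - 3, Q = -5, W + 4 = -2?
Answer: -33514705547/55771744866 ≈ -0.60093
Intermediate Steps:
W = -6 (W = -4 - 2 = -6)
J = -5 (J = (3 - 5) - 3 = -2 - 3 = -5)
B(c) = 121 (B(c) = (-6 - 5)**2 = (-11)**2 = 121)
-134762/224439 + B(-145)/(-248494) = -134762/224439 + 121/(-248494) = -134762*1/224439 + 121*(-1/248494) = -134762/224439 - 121/248494 = -33514705547/55771744866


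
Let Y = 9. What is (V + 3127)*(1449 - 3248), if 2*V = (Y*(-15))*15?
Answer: -7607971/2 ≈ -3.8040e+6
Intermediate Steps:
V = -2025/2 (V = ((9*(-15))*15)/2 = (-135*15)/2 = (½)*(-2025) = -2025/2 ≈ -1012.5)
(V + 3127)*(1449 - 3248) = (-2025/2 + 3127)*(1449 - 3248) = (4229/2)*(-1799) = -7607971/2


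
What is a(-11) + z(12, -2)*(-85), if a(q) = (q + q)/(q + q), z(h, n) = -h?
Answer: 1021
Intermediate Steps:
a(q) = 1 (a(q) = (2*q)/((2*q)) = (2*q)*(1/(2*q)) = 1)
a(-11) + z(12, -2)*(-85) = 1 - 1*12*(-85) = 1 - 12*(-85) = 1 + 1020 = 1021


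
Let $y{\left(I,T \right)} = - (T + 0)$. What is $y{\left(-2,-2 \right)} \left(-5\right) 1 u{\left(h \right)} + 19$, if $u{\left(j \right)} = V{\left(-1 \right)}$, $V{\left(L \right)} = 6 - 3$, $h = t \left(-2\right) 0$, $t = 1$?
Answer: $-11$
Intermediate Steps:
$y{\left(I,T \right)} = - T$
$h = 0$ ($h = 1 \left(-2\right) 0 = \left(-2\right) 0 = 0$)
$V{\left(L \right)} = 3$
$u{\left(j \right)} = 3$
$y{\left(-2,-2 \right)} \left(-5\right) 1 u{\left(h \right)} + 19 = \left(-1\right) \left(-2\right) \left(-5\right) 1 \cdot 3 + 19 = 2 \left(-5\right) 1 \cdot 3 + 19 = \left(-10\right) 1 \cdot 3 + 19 = \left(-10\right) 3 + 19 = -30 + 19 = -11$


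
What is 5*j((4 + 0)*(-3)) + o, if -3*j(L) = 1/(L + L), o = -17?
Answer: -1219/72 ≈ -16.931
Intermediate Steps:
j(L) = -1/(6*L) (j(L) = -1/(3*(L + L)) = -1/(2*L)/3 = -1/(6*L))
5*j((4 + 0)*(-3)) + o = 5*(-(-1/(3*(4 + 0)))/6) - 17 = 5*(-1/(6*(4*(-3)))) - 17 = 5*(-⅙/(-12)) - 17 = 5*(-⅙*(-1/12)) - 17 = 5*(1/72) - 17 = 5/72 - 17 = -1219/72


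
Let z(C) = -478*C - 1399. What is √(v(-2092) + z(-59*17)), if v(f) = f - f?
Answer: 3*√53115 ≈ 691.40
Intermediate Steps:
v(f) = 0
z(C) = -1399 - 478*C
√(v(-2092) + z(-59*17)) = √(0 + (-1399 - (-28202)*17)) = √(0 + (-1399 - 478*(-1003))) = √(0 + (-1399 + 479434)) = √(0 + 478035) = √478035 = 3*√53115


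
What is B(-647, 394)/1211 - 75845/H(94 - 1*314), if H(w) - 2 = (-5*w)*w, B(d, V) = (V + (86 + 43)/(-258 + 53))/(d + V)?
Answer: 431290623587/1381775910270 ≈ 0.31213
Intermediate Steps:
B(d, V) = (-129/205 + V)/(V + d) (B(d, V) = (V + 129/(-205))/(V + d) = (V + 129*(-1/205))/(V + d) = (V - 129/205)/(V + d) = (-129/205 + V)/(V + d))
H(w) = 2 - 5*w² (H(w) = 2 + (-5*w)*w = 2 - 5*w²)
B(-647, 394)/1211 - 75845/H(94 - 1*314) = ((-129/205 + 394)/(394 - 647))/1211 - 75845/(2 - 5*(94 - 1*314)²) = ((80641/205)/(-253))*(1/1211) - 75845/(2 - 5*(94 - 314)²) = -1/253*80641/205*(1/1211) - 75845/(2 - 5*(-220)²) = -7331/4715*1/1211 - 75845/(2 - 5*48400) = -7331/5709865 - 75845/(2 - 242000) = -7331/5709865 - 75845/(-241998) = -7331/5709865 - 75845*(-1/241998) = -7331/5709865 + 75845/241998 = 431290623587/1381775910270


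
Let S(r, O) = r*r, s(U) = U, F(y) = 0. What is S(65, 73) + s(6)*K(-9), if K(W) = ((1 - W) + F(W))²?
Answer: 4825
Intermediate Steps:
S(r, O) = r²
K(W) = (1 - W)² (K(W) = ((1 - W) + 0)² = (1 - W)²)
S(65, 73) + s(6)*K(-9) = 65² + 6*(1 - 1*(-9))² = 4225 + 6*(1 + 9)² = 4225 + 6*10² = 4225 + 6*100 = 4225 + 600 = 4825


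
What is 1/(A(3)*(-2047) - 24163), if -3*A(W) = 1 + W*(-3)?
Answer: -3/88865 ≈ -3.3759e-5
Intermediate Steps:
A(W) = -⅓ + W (A(W) = -(1 + W*(-3))/3 = -(1 - 3*W)/3 = -⅓ + W)
1/(A(3)*(-2047) - 24163) = 1/((-⅓ + 3)*(-2047) - 24163) = 1/((8/3)*(-2047) - 24163) = 1/(-16376/3 - 24163) = 1/(-88865/3) = -3/88865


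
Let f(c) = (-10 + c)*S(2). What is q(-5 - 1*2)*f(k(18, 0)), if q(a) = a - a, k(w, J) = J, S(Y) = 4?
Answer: 0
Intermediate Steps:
q(a) = 0
f(c) = -40 + 4*c (f(c) = (-10 + c)*4 = -40 + 4*c)
q(-5 - 1*2)*f(k(18, 0)) = 0*(-40 + 4*0) = 0*(-40 + 0) = 0*(-40) = 0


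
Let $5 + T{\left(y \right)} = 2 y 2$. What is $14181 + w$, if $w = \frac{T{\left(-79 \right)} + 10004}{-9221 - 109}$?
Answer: $\frac{132299047}{9330} \approx 14180.0$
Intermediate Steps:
$T{\left(y \right)} = -5 + 4 y$ ($T{\left(y \right)} = -5 + 2 y 2 = -5 + 4 y$)
$w = - \frac{9683}{9330}$ ($w = \frac{\left(-5 + 4 \left(-79\right)\right) + 10004}{-9221 - 109} = \frac{\left(-5 - 316\right) + 10004}{-9330} = \left(-321 + 10004\right) \left(- \frac{1}{9330}\right) = 9683 \left(- \frac{1}{9330}\right) = - \frac{9683}{9330} \approx -1.0378$)
$14181 + w = 14181 - \frac{9683}{9330} = \frac{132299047}{9330}$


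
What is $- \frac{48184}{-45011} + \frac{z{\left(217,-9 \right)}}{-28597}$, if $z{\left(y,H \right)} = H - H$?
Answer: $\frac{2536}{2369} \approx 1.0705$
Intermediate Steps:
$z{\left(y,H \right)} = 0$
$- \frac{48184}{-45011} + \frac{z{\left(217,-9 \right)}}{-28597} = - \frac{48184}{-45011} + \frac{0}{-28597} = \left(-48184\right) \left(- \frac{1}{45011}\right) + 0 \left(- \frac{1}{28597}\right) = \frac{2536}{2369} + 0 = \frac{2536}{2369}$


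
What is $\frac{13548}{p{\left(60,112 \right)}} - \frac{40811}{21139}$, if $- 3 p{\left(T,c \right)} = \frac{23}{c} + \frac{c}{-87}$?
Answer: $\frac{8371356469531}{222868477} \approx 37562.0$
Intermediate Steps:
$p{\left(T,c \right)} = - \frac{23}{3 c} + \frac{c}{261}$ ($p{\left(T,c \right)} = - \frac{\frac{23}{c} + \frac{c}{-87}}{3} = - \frac{\frac{23}{c} + c \left(- \frac{1}{87}\right)}{3} = - \frac{\frac{23}{c} - \frac{c}{87}}{3} = - \frac{23}{3 c} + \frac{c}{261}$)
$\frac{13548}{p{\left(60,112 \right)}} - \frac{40811}{21139} = \frac{13548}{\frac{1}{261} \cdot \frac{1}{112} \left(-2001 + 112^{2}\right)} - \frac{40811}{21139} = \frac{13548}{\frac{1}{261} \cdot \frac{1}{112} \left(-2001 + 12544\right)} - \frac{40811}{21139} = \frac{13548}{\frac{1}{261} \cdot \frac{1}{112} \cdot 10543} - \frac{40811}{21139} = \frac{13548}{\frac{10543}{29232}} - \frac{40811}{21139} = 13548 \cdot \frac{29232}{10543} - \frac{40811}{21139} = \frac{396035136}{10543} - \frac{40811}{21139} = \frac{8371356469531}{222868477}$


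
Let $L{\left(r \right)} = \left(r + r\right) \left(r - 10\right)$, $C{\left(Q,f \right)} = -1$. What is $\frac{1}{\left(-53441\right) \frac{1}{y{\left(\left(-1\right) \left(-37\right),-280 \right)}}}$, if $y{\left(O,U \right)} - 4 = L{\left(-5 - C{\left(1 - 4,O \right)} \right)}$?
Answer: $- \frac{116}{53441} \approx -0.0021706$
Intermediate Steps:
$L{\left(r \right)} = 2 r \left(-10 + r\right)$
$y{\left(O,U \right)} = 116$ ($y{\left(O,U \right)} = 4 + 2 \left(-5 - -1\right) \left(-10 - 4\right) = 4 + 2 \left(-5 + 1\right) \left(-10 + \left(-5 + 1\right)\right) = 4 + 2 \left(-4\right) \left(-10 - 4\right) = 4 + 2 \left(-4\right) \left(-14\right) = 4 + 112 = 116$)
$\frac{1}{\left(-53441\right) \frac{1}{y{\left(\left(-1\right) \left(-37\right),-280 \right)}}} = \frac{1}{\left(-53441\right) \frac{1}{116}} = \frac{1}{- \frac{53441}{116}} = - \frac{116}{53441}$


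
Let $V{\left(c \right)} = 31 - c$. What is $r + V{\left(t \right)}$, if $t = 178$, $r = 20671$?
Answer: $20524$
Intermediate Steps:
$r + V{\left(t \right)} = 20671 + \left(31 - 178\right) = 20671 - 147 = 20524$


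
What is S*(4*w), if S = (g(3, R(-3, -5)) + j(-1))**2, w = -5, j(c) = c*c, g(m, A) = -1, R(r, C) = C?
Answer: 0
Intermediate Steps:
j(c) = c**2
S = 0 (S = (-1 + (-1)**2)**2 = (-1 + 1)**2 = 0**2 = 0)
S*(4*w) = 0*(4*(-5)) = 0*(-20) = 0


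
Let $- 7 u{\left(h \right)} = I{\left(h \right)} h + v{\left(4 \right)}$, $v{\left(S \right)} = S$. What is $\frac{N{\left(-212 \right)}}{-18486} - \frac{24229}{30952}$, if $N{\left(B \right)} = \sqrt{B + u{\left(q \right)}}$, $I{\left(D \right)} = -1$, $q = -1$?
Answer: $- \frac{24229}{30952} - \frac{i \sqrt{10423}}{129402} \approx -0.78279 - 0.00078896 i$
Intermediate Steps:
$u{\left(h \right)} = - \frac{4}{7} + \frac{h}{7}$ ($u{\left(h \right)} = - \frac{- h + 4}{7} = - \frac{4 - h}{7} = - \frac{4}{7} + \frac{h}{7}$)
$N{\left(B \right)} = \sqrt{- \frac{5}{7} + B}$ ($N{\left(B \right)} = \sqrt{B + \left(- \frac{4}{7} + \frac{1}{7} \left(-1\right)\right)} = \sqrt{B - \frac{5}{7}} = \sqrt{- \frac{5}{7} + B}$)
$\frac{N{\left(-212 \right)}}{-18486} - \frac{24229}{30952} = \frac{\frac{1}{7} \sqrt{-35 + 49 \left(-212\right)}}{-18486} - \frac{24229}{30952} = \frac{\sqrt{-35 - 10388}}{7} \left(- \frac{1}{18486}\right) - \frac{24229}{30952} = \frac{\sqrt{-10423}}{7} \left(- \frac{1}{18486}\right) - \frac{24229}{30952} = \frac{i \sqrt{10423}}{7} \left(- \frac{1}{18486}\right) - \frac{24229}{30952} = - \frac{i \sqrt{10423}}{129402} - \frac{24229}{30952} = - \frac{24229}{30952} - \frac{i \sqrt{10423}}{129402}$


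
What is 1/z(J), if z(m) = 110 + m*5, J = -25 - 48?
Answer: -1/255 ≈ -0.0039216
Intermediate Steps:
J = -73
z(m) = 110 + 5*m
1/z(J) = 1/(110 + 5*(-73)) = 1/(110 - 365) = 1/(-255) = -1/255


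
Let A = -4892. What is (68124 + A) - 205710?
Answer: -142478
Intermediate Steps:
(68124 + A) - 205710 = (68124 - 4892) - 205710 = 63232 - 205710 = -142478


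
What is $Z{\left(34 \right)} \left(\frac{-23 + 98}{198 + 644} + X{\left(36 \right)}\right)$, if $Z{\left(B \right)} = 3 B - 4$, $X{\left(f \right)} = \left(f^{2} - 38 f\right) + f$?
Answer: $- \frac{1481613}{421} \approx -3519.3$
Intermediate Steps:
$X{\left(f \right)} = f^{2} - 37 f$
$Z{\left(B \right)} = -4 + 3 B$
$Z{\left(34 \right)} \left(\frac{-23 + 98}{198 + 644} + X{\left(36 \right)}\right) = \left(-4 + 3 \cdot 34\right) \left(\frac{-23 + 98}{198 + 644} + 36 \left(-37 + 36\right)\right) = \left(-4 + 102\right) \left(\frac{75}{842} + 36 \left(-1\right)\right) = 98 \left(75 \cdot \frac{1}{842} - 36\right) = 98 \left(\frac{75}{842} - 36\right) = 98 \left(- \frac{30237}{842}\right) = - \frac{1481613}{421}$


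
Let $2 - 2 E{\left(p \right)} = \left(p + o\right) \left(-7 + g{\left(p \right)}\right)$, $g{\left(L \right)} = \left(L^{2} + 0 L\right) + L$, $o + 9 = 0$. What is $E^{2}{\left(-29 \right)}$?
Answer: $233967616$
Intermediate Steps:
$o = -9$ ($o = -9 + 0 = -9$)
$g{\left(L \right)} = L + L^{2}$ ($g{\left(L \right)} = \left(L^{2} + 0\right) + L = L^{2} + L = L + L^{2}$)
$E{\left(p \right)} = 1 - \frac{\left(-9 + p\right) \left(-7 + p \left(1 + p\right)\right)}{2}$ ($E{\left(p \right)} = 1 - \frac{\left(p - 9\right) \left(-7 + p \left(1 + p\right)\right)}{2} = 1 - \frac{\left(-9 + p\right) \left(-7 + p \left(1 + p\right)\right)}{2}$)
$E^{2}{\left(-29 \right)} = \left(- \frac{61}{2} + 4 \left(-29\right)^{2} + 8 \left(-29\right) - \frac{\left(-29\right)^{3}}{2}\right)^{2} = \left(- \frac{61}{2} + 4 \cdot 841 - 232 - - \frac{24389}{2}\right)^{2} = \left(- \frac{61}{2} + 3364 - 232 + \frac{24389}{2}\right)^{2} = 15296^{2} = 233967616$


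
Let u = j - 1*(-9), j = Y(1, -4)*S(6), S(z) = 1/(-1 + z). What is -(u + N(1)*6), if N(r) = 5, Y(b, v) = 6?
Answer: -201/5 ≈ -40.200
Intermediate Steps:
j = 6/5 (j = 6/(-1 + 6) = 6/5 ≈ 1.2000)
u = 51/5 (u = 6/5 - 1*(-9) = 6/5 + 9 = 51/5 ≈ 10.200)
-(u + N(1)*6) = -(51/5 + 5*6) = -(51/5 + 30) = -1*201/5 = -201/5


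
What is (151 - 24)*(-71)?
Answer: -9017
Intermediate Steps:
(151 - 24)*(-71) = 127*(-71) = -9017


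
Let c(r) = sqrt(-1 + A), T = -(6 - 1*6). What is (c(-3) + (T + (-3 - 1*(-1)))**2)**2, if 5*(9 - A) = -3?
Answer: (20 + sqrt(215))**2/25 ≈ 48.061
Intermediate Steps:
T = 0 (T = -(6 - 6) = -1*0 = 0)
A = 48/5 (A = 9 - 1/5*(-3) = 9 + 3/5 = 48/5 ≈ 9.6000)
c(r) = sqrt(215)/5 (c(r) = sqrt(-1 + 48/5) = sqrt(43/5) = sqrt(215)/5)
(c(-3) + (T + (-3 - 1*(-1)))**2)**2 = (sqrt(215)/5 + (0 + (-3 - 1*(-1)))**2)**2 = (sqrt(215)/5 + (0 + (-3 + 1))**2)**2 = (sqrt(215)/5 + (0 - 2)**2)**2 = (sqrt(215)/5 + (-2)**2)**2 = (sqrt(215)/5 + 4)**2 = (4 + sqrt(215)/5)**2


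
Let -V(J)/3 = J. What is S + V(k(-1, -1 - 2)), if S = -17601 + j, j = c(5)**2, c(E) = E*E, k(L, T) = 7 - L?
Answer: -17000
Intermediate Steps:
V(J) = -3*J
c(E) = E**2
j = 625 (j = (5**2)**2 = 25**2 = 625)
S = -16976 (S = -17601 + 625 = -16976)
S + V(k(-1, -1 - 2)) = -16976 - 3*(7 - 1*(-1)) = -16976 - 3*(7 + 1) = -16976 - 3*8 = -16976 - 24 = -17000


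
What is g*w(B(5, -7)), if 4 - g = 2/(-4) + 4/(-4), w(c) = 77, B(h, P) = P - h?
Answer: 847/2 ≈ 423.50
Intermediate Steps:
g = 11/2 (g = 4 - (2/(-4) + 4/(-4)) = 4 - (2*(-1/4) + 4*(-1/4)) = 4 - (-1/2 - 1) = 4 - 1*(-3/2) = 4 + 3/2 = 11/2 ≈ 5.5000)
g*w(B(5, -7)) = (11/2)*77 = 847/2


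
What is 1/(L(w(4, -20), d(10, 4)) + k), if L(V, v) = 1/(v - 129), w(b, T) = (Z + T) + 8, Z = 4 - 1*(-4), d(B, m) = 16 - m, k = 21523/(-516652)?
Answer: -60448284/3034843 ≈ -19.918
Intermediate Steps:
k = -21523/516652 (k = 21523*(-1/516652) = -21523/516652 ≈ -0.041659)
Z = 8 (Z = 4 + 4 = 8)
w(b, T) = 16 + T (w(b, T) = (8 + T) + 8 = 16 + T)
L(V, v) = 1/(-129 + v)
1/(L(w(4, -20), d(10, 4)) + k) = 1/(1/(-129 + (16 - 1*4)) - 21523/516652) = 1/(1/(-129 + (16 - 4)) - 21523/516652) = 1/(1/(-129 + 12) - 21523/516652) = 1/(1/(-117) - 21523/516652) = 1/(-1/117 - 21523/516652) = 1/(-3034843/60448284) = -60448284/3034843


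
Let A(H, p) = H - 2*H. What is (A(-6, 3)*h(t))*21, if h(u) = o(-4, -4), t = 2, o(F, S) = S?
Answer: -504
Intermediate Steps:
h(u) = -4
A(H, p) = -H
(A(-6, 3)*h(t))*21 = (-1*(-6)*(-4))*21 = (6*(-4))*21 = -24*21 = -504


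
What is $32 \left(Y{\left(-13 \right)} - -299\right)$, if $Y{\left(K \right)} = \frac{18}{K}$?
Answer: $\frac{123808}{13} \approx 9523.7$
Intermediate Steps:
$32 \left(Y{\left(-13 \right)} - -299\right) = 32 \left(\frac{18}{-13} - -299\right) = 32 \left(18 \left(- \frac{1}{13}\right) + 299\right) = 32 \left(- \frac{18}{13} + 299\right) = 32 \cdot \frac{3869}{13} = \frac{123808}{13}$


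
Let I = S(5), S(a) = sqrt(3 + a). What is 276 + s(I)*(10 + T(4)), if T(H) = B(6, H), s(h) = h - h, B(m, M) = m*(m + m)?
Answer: 276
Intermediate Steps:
I = 2*sqrt(2) (I = sqrt(3 + 5) = sqrt(8) = 2*sqrt(2) ≈ 2.8284)
B(m, M) = 2*m**2 (B(m, M) = m*(2*m) = 2*m**2)
s(h) = 0
T(H) = 72 (T(H) = 2*6**2 = 2*36 = 72)
276 + s(I)*(10 + T(4)) = 276 + 0*(10 + 72) = 276 + 0*82 = 276 + 0 = 276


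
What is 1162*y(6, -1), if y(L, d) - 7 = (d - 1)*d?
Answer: 10458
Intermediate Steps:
y(L, d) = 7 + d*(-1 + d) (y(L, d) = 7 + (d - 1)*d = 7 + (-1 + d)*d = 7 + d*(-1 + d))
1162*y(6, -1) = 1162*(7 + (-1)**2 - 1*(-1)) = 1162*(7 + 1 + 1) = 1162*9 = 10458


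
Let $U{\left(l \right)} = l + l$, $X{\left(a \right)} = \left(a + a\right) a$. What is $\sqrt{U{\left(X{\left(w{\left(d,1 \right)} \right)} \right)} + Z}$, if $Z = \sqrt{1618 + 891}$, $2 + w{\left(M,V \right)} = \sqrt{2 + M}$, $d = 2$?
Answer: $\sqrt[4]{2509} \approx 7.0774$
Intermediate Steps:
$w{\left(M,V \right)} = -2 + \sqrt{2 + M}$
$X{\left(a \right)} = 2 a^{2}$ ($X{\left(a \right)} = 2 a a = 2 a^{2}$)
$U{\left(l \right)} = 2 l$
$Z = \sqrt{2509} \approx 50.09$
$\sqrt{U{\left(X{\left(w{\left(d,1 \right)} \right)} \right)} + Z} = \sqrt{2 \cdot 2 \left(-2 + \sqrt{2 + 2}\right)^{2} + \sqrt{2509}} = \sqrt{2 \cdot 2 \left(-2 + \sqrt{4}\right)^{2} + \sqrt{2509}} = \sqrt{2 \cdot 2 \left(-2 + 2\right)^{2} + \sqrt{2509}} = \sqrt{2 \cdot 2 \cdot 0^{2} + \sqrt{2509}} = \sqrt{2 \cdot 2 \cdot 0 + \sqrt{2509}} = \sqrt{2 \cdot 0 + \sqrt{2509}} = \sqrt{0 + \sqrt{2509}} = \sqrt{\sqrt{2509}} = \sqrt[4]{2509}$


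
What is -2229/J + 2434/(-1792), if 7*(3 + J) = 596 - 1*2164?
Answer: 1720925/203392 ≈ 8.4611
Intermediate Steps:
J = -227 (J = -3 + (596 - 1*2164)/7 = -3 + (596 - 2164)/7 = -3 + (⅐)*(-1568) = -3 - 224 = -227)
-2229/J + 2434/(-1792) = -2229/(-227) + 2434/(-1792) = -2229*(-1/227) + 2434*(-1/1792) = 2229/227 - 1217/896 = 1720925/203392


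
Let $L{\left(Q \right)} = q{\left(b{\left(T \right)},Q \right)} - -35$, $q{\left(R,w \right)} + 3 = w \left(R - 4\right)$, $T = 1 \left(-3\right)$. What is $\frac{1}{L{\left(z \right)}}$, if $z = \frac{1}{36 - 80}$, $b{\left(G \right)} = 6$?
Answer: $\frac{22}{703} \approx 0.031294$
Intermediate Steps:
$T = -3$
$q{\left(R,w \right)} = -3 + w \left(-4 + R\right)$ ($q{\left(R,w \right)} = -3 + w \left(R - 4\right) = -3 + w \left(-4 + R\right)$)
$z = - \frac{1}{44}$ ($z = \frac{1}{-44} = - \frac{1}{44} \approx -0.022727$)
$L{\left(Q \right)} = 32 + 2 Q$ ($L{\left(Q \right)} = \left(-3 - 4 Q + 6 Q\right) - -35 = \left(-3 + 2 Q\right) + 35 = 32 + 2 Q$)
$\frac{1}{L{\left(z \right)}} = \frac{1}{32 + 2 \left(- \frac{1}{44}\right)} = \frac{1}{32 - \frac{1}{22}} = \frac{1}{\frac{703}{22}} = \frac{22}{703}$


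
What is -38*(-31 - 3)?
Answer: 1292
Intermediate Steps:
-38*(-31 - 3) = -38*(-34) = 1292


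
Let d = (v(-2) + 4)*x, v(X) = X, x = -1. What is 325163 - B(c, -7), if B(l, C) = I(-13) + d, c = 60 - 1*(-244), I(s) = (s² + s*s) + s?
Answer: 324840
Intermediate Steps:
d = -2 (d = (-2 + 4)*(-1) = 2*(-1) = -2)
I(s) = s + 2*s² (I(s) = (s² + s²) + s = 2*s² + s = s + 2*s²)
c = 304 (c = 60 + 244 = 304)
B(l, C) = 323 (B(l, C) = -13*(1 + 2*(-13)) - 2 = -13*(1 - 26) - 2 = -13*(-25) - 2 = 325 - 2 = 323)
325163 - B(c, -7) = 325163 - 1*323 = 325163 - 323 = 324840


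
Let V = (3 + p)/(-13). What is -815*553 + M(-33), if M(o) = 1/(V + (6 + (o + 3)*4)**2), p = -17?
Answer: -76150328577/168962 ≈ -4.5070e+5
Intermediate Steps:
V = 14/13 (V = (3 - 17)/(-13) = -14*(-1/13) = 14/13 ≈ 1.0769)
M(o) = 1/(14/13 + (18 + 4*o)**2) (M(o) = 1/(14/13 + (6 + (o + 3)*4)**2) = 1/(14/13 + (6 + (3 + o)*4)**2) = 1/(14/13 + (6 + (12 + 4*o))**2) = 1/(14/13 + (18 + 4*o)**2))
-815*553 + M(-33) = -815*553 + 13/(2*(7 + 26*(9 + 2*(-33))**2)) = -450695 + 13/(2*(7 + 26*(9 - 66)**2)) = -450695 + 13/(2*(7 + 26*(-57)**2)) = -450695 + 13/(2*(7 + 26*3249)) = -450695 + 13/(2*(7 + 84474)) = -450695 + (13/2)/84481 = -450695 + (13/2)*(1/84481) = -450695 + 13/168962 = -76150328577/168962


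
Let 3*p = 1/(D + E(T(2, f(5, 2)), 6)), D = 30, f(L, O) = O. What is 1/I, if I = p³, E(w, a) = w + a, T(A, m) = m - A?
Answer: 1259712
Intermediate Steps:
E(w, a) = a + w
p = 1/108 (p = 1/(3*(30 + (6 + (2 - 1*2)))) = 1/(3*(30 + (6 + (2 - 2)))) = 1/(3*(30 + (6 + 0))) = 1/(3*(30 + 6)) = (⅓)/36 = (⅓)*(1/36) = 1/108 ≈ 0.0092593)
I = 1/1259712 (I = (1/108)³ = 1/1259712 ≈ 7.9383e-7)
1/I = 1/(1/1259712) = 1259712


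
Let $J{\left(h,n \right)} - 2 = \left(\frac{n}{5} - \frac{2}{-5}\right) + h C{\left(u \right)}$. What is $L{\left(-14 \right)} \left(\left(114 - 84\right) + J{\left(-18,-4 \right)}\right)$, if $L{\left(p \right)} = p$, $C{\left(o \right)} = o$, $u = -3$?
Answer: $- \frac{5992}{5} \approx -1198.4$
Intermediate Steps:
$J{\left(h,n \right)} = \frac{12}{5} - 3 h + \frac{n}{5}$ ($J{\left(h,n \right)} = 2 + \left(\left(\frac{n}{5} - \frac{2}{-5}\right) + h \left(-3\right)\right) = 2 - \left(- \frac{2}{5} + 3 h - n \frac{1}{5}\right) = 2 - \left(- \frac{2}{5} + 3 h - \frac{n}{5}\right) = 2 + \left(\frac{2}{5} - 3 h + \frac{n}{5}\right) = \frac{12}{5} - 3 h + \frac{n}{5}$)
$L{\left(-14 \right)} \left(\left(114 - 84\right) + J{\left(-18,-4 \right)}\right) = - 14 \left(\left(114 - 84\right) + \left(\frac{12}{5} - -54 + \frac{1}{5} \left(-4\right)\right)\right) = - 14 \left(30 + \left(\frac{12}{5} + 54 - \frac{4}{5}\right)\right) = - 14 \left(30 + \frac{278}{5}\right) = \left(-14\right) \frac{428}{5} = - \frac{5992}{5}$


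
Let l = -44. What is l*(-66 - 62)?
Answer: 5632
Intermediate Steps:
l*(-66 - 62) = -44*(-66 - 62) = -44*(-128) = 5632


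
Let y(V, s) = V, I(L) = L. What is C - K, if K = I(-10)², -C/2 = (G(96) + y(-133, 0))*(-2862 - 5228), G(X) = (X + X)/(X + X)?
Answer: -2135860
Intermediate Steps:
G(X) = 1 (G(X) = (2*X)/((2*X)) = (2*X)*(1/(2*X)) = 1)
C = -2135760 (C = -2*(1 - 133)*(-2862 - 5228) = -(-264)*(-8090) = -2*1067880 = -2135760)
K = 100 (K = (-10)² = 100)
C - K = -2135760 - 1*100 = -2135760 - 100 = -2135860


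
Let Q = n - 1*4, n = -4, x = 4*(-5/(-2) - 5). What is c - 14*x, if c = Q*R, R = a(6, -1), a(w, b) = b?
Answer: 148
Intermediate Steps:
R = -1
x = -10 (x = 4*(-5*(-1/2) - 5) = 4*(5/2 - 5) = 4*(-5/2) = -10)
Q = -8 (Q = -4 - 1*4 = -4 - 4 = -8)
c = 8 (c = -8*(-1) = 8)
c - 14*x = 8 - 14*(-10) = 8 + 140 = 148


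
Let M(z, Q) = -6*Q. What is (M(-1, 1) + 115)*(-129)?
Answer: -14061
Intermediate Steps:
(M(-1, 1) + 115)*(-129) = (-6*1 + 115)*(-129) = (-6 + 115)*(-129) = 109*(-129) = -14061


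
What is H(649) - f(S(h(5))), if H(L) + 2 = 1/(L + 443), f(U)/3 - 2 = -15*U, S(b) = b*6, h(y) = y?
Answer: 1465465/1092 ≈ 1342.0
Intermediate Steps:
S(b) = 6*b
f(U) = 6 - 45*U (f(U) = 6 + 3*(-15*U) = 6 - 45*U)
H(L) = -2 + 1/(443 + L) (H(L) = -2 + 1/(L + 443) = -2 + 1/(443 + L))
H(649) - f(S(h(5))) = (-885 - 2*649)/(443 + 649) - (6 - 270*5) = (-885 - 1298)/1092 - (6 - 45*30) = (1/1092)*(-2183) - (6 - 1350) = -2183/1092 - 1*(-1344) = -2183/1092 + 1344 = 1465465/1092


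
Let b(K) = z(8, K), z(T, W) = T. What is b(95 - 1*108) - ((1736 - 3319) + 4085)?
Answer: -2494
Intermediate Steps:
b(K) = 8
b(95 - 1*108) - ((1736 - 3319) + 4085) = 8 - ((1736 - 3319) + 4085) = 8 - (-1583 + 4085) = 8 - 1*2502 = 8 - 2502 = -2494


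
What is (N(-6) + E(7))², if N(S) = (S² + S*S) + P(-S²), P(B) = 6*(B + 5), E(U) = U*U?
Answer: 4225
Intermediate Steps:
E(U) = U²
P(B) = 30 + 6*B (P(B) = 6*(5 + B) = 30 + 6*B)
N(S) = 30 - 4*S² (N(S) = (S² + S*S) + (30 + 6*(-S²)) = (S² + S²) + (30 - 6*S²) = 2*S² + (30 - 6*S²) = 30 - 4*S²)
(N(-6) + E(7))² = ((30 - 4*(-6)²) + 7²)² = ((30 - 4*36) + 49)² = ((30 - 144) + 49)² = (-114 + 49)² = (-65)² = 4225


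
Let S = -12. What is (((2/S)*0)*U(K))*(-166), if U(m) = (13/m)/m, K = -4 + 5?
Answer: 0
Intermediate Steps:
K = 1
U(m) = 13/m**2
(((2/S)*0)*U(K))*(-166) = (((2/(-12))*0)*(13/1**2))*(-166) = (((2*(-1/12))*0)*(13*1))*(-166) = (-1/6*0*13)*(-166) = (0*13)*(-166) = 0*(-166) = 0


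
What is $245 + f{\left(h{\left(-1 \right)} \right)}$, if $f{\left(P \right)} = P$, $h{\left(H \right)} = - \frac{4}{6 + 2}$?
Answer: $\frac{489}{2} \approx 244.5$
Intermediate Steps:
$h{\left(H \right)} = - \frac{1}{2}$ ($h{\left(H \right)} = - \frac{4}{8} = \left(-4\right) \frac{1}{8} = - \frac{1}{2}$)
$245 + f{\left(h{\left(-1 \right)} \right)} = 245 - \frac{1}{2} = \frac{489}{2}$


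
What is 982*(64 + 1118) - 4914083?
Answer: -3753359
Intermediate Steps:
982*(64 + 1118) - 4914083 = 982*1182 - 4914083 = 1160724 - 4914083 = -3753359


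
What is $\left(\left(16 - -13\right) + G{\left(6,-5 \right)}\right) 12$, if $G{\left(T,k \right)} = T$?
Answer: $420$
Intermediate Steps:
$\left(\left(16 - -13\right) + G{\left(6,-5 \right)}\right) 12 = \left(\left(16 - -13\right) + 6\right) 12 = \left(\left(16 + 13\right) + 6\right) 12 = \left(29 + 6\right) 12 = 35 \cdot 12 = 420$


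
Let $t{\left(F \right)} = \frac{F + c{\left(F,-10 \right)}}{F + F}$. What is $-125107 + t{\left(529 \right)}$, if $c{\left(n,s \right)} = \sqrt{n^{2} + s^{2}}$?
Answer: $- \frac{250213}{2} + \frac{\sqrt{279941}}{1058} \approx -1.2511 \cdot 10^{5}$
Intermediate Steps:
$t{\left(F \right)} = \frac{F + \sqrt{100 + F^{2}}}{2 F}$ ($t{\left(F \right)} = \frac{F + \sqrt{F^{2} + \left(-10\right)^{2}}}{F + F} = \frac{F + \sqrt{F^{2} + 100}}{2 F} = \left(F + \sqrt{100 + F^{2}}\right) \frac{1}{2 F} = \frac{F + \sqrt{100 + F^{2}}}{2 F}$)
$-125107 + t{\left(529 \right)} = -125107 + \frac{529 + \sqrt{100 + 529^{2}}}{2 \cdot 529} = -125107 + \frac{1}{2} \cdot \frac{1}{529} \left(529 + \sqrt{100 + 279841}\right) = -125107 + \frac{1}{2} \cdot \frac{1}{529} \left(529 + \sqrt{279941}\right) = -125107 + \left(\frac{1}{2} + \frac{\sqrt{279941}}{1058}\right) = - \frac{250213}{2} + \frac{\sqrt{279941}}{1058}$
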